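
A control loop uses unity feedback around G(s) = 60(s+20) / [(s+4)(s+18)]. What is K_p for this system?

50/3

No free integrators in G(s): this is a type 0 system.
K_p = lim_{s→0} G(s) = 60·20 / (4·18) = 50/3.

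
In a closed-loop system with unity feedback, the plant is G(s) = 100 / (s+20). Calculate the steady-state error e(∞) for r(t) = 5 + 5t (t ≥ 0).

infinity

System type = 0 (no poles at s=0). By superposition:
  • 5: e_ss = 5/(1+K_p) with K_p=5 → 5/6.
  • 5t: a type-0 system cannot track it, e_ss → ∞.
The unbounded component dominates.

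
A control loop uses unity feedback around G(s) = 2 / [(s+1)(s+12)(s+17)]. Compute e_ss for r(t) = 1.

102/103

System type = 0 (no poles at s=0).
K_p = lim_{s→0} G(s) = 2 / (1·12·17) = 1/102.
e_ss = 1/(1 + K_p) = 1/(103/102) = 102/103.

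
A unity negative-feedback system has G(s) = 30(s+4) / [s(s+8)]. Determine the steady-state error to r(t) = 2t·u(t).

2/15

G(s) has one factor of s in the denominator, so the system is type 1.
K_v = lim_{s→0} s·G(s) = 30·4 / (8) = 15.
e_ss = 2/K_v = 2/15.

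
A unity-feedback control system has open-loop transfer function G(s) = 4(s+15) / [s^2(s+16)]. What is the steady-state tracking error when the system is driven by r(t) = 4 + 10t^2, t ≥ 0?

16/3

The open loop has two poles at the origin → type 2 system. By superposition:
  • 4: tracked with zero error.
  • 10t^2: e_ss = 20/K_a with K_a=3.75 → 16/3.
Total e_ss = 16/3.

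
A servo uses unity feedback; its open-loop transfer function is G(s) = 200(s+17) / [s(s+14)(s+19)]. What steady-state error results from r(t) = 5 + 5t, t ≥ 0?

One free integrator in G(s): this is a type 1 system. Treating each term separately:
  • 5: tracked with zero error.
  • 5t: e_ss = 5/K_v with K_v=1700/133 → 133/340.
Total e_ss = 133/340.

133/340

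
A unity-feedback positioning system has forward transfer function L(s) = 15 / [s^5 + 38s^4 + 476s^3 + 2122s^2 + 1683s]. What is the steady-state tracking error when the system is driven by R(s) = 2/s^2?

Factoring s from the denominator leaves a polynomial with constant term 1683, so the system is type 1.
K_v = lim_{s→0} s·L(s) = 15 / 1683 = 5/561.
e_ss = 2/K_v = 2/(5/561) = 224.4.

224.4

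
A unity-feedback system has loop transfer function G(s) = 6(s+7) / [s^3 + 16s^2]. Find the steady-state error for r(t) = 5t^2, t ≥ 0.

Factoring s^2 from the denominator leaves a polynomial with constant term 16, so the system is type 2.
K_a = lim_{s→0} s^2·G(s) = 6·7 / 16 = 2.625.
r(t) = 5t^2 gives R(s) = 10/s^3.
e_ss = 10/K_a = 10/2.625 = 80/21.

80/21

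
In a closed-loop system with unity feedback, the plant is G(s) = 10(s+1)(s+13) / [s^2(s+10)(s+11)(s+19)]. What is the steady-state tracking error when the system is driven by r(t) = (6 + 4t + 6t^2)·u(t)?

Two free integrators in G(s): this is a type 2 system. By superposition:
  • 6: tracked with zero error.
  • 4t: tracked with zero error.
  • 6t^2: e_ss = 12/K_a with K_a=13/209 → 2508/13.
Total e_ss = 2508/13.

2508/13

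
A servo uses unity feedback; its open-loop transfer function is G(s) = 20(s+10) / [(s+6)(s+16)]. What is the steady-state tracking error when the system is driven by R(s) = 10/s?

120/37

System type = 0 (no poles at s=0).
K_p = lim_{s→0} G(s) = 20·10 / (6·16) = 25/12.
e_ss = 10/(1 + K_p) = 10/(37/12) = 120/37.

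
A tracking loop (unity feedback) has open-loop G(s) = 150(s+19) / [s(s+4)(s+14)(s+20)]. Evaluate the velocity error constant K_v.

285/112

G(s) has one factor of s in the denominator, so the system is type 1.
K_v = lim_{s→0} s·G(s) = 150·19 / (4·14·20) = 285/112.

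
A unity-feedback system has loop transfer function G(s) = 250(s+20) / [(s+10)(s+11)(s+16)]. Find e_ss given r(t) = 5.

G(s) has no factors of s in the denominator, so the system is type 0.
K_p = lim_{s→0} G(s) = 250·20 / (10·11·16) = 125/44.
e_ss = 5/(1 + K_p) = 5/(169/44) = 220/169.

220/169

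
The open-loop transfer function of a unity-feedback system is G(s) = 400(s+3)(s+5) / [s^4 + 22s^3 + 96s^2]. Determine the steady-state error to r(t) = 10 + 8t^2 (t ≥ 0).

The denominator has no term below 96s^2 — 2 poles at s=0, type 2. Taking each input component in turn:
  • 10: tracked with zero error.
  • 8t^2: e_ss = 16/K_a with K_a=62.5 → 0.256.
Total e_ss = 0.256.

0.256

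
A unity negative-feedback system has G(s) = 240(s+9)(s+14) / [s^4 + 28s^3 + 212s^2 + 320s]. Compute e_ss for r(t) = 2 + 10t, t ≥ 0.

The denominator has no term below 320s — 1 pole at s=0, type 1. By superposition:
  • 2: tracked with zero error.
  • 10t: e_ss = 10/K_v with K_v=94.5 → 20/189.
Total e_ss = 20/189.

20/189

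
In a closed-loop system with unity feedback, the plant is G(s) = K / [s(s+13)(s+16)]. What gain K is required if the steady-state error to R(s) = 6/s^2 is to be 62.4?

One free integrator in G(s): this is a type 1 system.
K_v = lim_{s→0} s·G(s) = K / (13·16) = (1/208)·K.
e_ss = 6/K_v = 62.4 ⇒ K_v = 5/52 ⇒ K = (5/52)/(1/208) = 20.

20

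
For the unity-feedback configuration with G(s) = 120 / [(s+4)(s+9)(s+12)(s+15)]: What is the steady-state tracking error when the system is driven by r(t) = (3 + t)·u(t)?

infinity

G(s) has no factors of s in the denominator, so the system is type 0. By superposition:
  • 3: e_ss = 3/(1+K_p) with K_p=1/54 → 162/55.
  • t: a type-0 system cannot track it, e_ss → ∞.
The unbounded component dominates.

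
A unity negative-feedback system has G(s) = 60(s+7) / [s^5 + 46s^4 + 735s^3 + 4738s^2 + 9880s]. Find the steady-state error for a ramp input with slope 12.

Factoring s from the denominator leaves a polynomial with constant term 9880, so the system is type 1.
K_v = lim_{s→0} s·G(s) = 60·7 / 9880 = 21/494.
e_ss = 12/K_v = 12/(21/494) = 1976/7.

1976/7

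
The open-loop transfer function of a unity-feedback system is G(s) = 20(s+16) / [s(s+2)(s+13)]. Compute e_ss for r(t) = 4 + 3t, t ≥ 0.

The open loop has one pole at the origin → type 1 system. Taking each input component in turn:
  • 4: tracked with zero error.
  • 3t: e_ss = 3/K_v with K_v=160/13 → 39/160.
Total e_ss = 39/160.

39/160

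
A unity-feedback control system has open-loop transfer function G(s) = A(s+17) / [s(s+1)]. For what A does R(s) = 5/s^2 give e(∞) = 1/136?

The open loop has one pole at the origin → type 1 system.
K_v = lim_{s→0} s·G(s) = A·17 / (1) = 17·A.
e_ss = 5/K_v = 1/136 ⇒ K_v = 680 ⇒ A = 680/17 = 40.

40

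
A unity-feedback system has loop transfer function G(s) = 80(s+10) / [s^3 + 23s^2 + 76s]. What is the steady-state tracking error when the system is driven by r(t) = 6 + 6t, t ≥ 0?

Lowest-order denominator term is 76s, so the open loop has 1 pole at the origin → type 1 system. By superposition:
  • 6: tracked with zero error.
  • 6t: e_ss = 6/K_v with K_v=200/19 → 0.57.
Total e_ss = 0.57.

0.57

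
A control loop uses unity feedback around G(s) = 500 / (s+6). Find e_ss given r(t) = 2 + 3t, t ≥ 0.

infinity

No free integrators in G(s): this is a type 0 system. Treating each term separately:
  • 2: e_ss = 2/(1+K_p) with K_p=250/3 → 6/253.
  • 3t: a type-0 system cannot track it, e_ss → ∞.
The unbounded component dominates.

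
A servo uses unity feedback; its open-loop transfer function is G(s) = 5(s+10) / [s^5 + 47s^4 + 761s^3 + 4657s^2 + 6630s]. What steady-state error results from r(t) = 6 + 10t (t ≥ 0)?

Lowest-order denominator term is 6630s, so the open loop has 1 pole at the origin → type 1 system. Taking each input component in turn:
  • 6: tracked with zero error.
  • 10t: e_ss = 10/K_v with K_v=5/663 → 1326.
Total e_ss = 1326.

1326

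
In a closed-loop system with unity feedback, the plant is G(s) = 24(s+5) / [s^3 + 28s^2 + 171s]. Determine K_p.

K_p = lim_{s→0} G(s); with 1 pole at the origin the limit diverges, so K_p = ∞.

infinity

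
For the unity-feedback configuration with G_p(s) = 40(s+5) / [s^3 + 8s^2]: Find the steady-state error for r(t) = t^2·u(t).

0.08

Factoring s^2 from the denominator leaves a polynomial with constant term 8, so the system is type 2.
K_a = lim_{s→0} s^2·G_p(s) = 40·5 / 8 = 25.
r(t) = t^2 gives R(s) = 2/s^3.
e_ss = 2/K_a = 2/25 = 0.08.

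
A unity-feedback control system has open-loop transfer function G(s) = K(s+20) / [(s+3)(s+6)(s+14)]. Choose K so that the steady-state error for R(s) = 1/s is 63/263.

System type = 0 (no poles at s=0).
K_p = lim_{s→0} G(s) = K·20 / (3·6·14) = (5/63)·K.
e_ss = 1/(1 + K_p) = 63/263 ⇒ 1 + (5/63)·K = 263/63 ⇒ K = 40.

40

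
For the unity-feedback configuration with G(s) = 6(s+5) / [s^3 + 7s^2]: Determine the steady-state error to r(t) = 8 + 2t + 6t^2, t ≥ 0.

The denominator has no term below 7s^2 — 2 poles at s=0, type 2. Taking each input component in turn:
  • 8: tracked with zero error.
  • 2t: tracked with zero error.
  • 6t^2: e_ss = 12/K_a with K_a=30/7 → 2.8.
Total e_ss = 2.8.

2.8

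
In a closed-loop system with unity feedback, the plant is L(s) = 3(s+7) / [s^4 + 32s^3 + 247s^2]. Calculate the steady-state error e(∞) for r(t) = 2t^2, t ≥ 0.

988/21

Lowest-order denominator term is 247s^2, so the open loop has 2 poles at the origin → type 2 system.
K_a = lim_{s→0} s^2·L(s) = 3·7 / 247 = 21/247.
r(t) = 2t^2 gives R(s) = 4/s^3.
e_ss = 4/K_a = 4/(21/247) = 988/21.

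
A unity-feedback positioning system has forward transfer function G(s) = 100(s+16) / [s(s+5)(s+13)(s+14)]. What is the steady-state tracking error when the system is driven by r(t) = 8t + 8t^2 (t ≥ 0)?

System type = 1 (one pole at s=0). Treating each term separately:
  • 8t: e_ss = 8/K_v with K_v=160/91 → 4.55.
  • 8t^2: a type-1 system cannot track it, e_ss → ∞.
The unbounded component dominates.

infinity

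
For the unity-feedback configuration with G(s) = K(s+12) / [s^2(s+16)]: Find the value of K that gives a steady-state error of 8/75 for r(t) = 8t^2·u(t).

Two free integrators in G(s): this is a type 2 system.
K_a = lim_{s→0} s^2·G(s) = K·12 / (16) = 0.75·K.
e_ss = 16/K_a = 8/75 ⇒ K_a = 150 ⇒ K = 150/0.75 = 200.

200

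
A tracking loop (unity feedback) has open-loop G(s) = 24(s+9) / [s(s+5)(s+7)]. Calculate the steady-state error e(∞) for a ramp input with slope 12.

System type = 1 (one pole at s=0).
K_v = lim_{s→0} s·G(s) = 24·9 / (5·7) = 216/35.
e_ss = 12/K_v = 12/(216/35) = 35/18.

35/18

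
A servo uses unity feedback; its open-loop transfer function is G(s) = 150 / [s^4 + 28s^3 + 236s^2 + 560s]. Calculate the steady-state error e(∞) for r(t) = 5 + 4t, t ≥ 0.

Lowest-order denominator term is 560s, so the open loop has 1 pole at the origin → type 1 system. By superposition:
  • 5: tracked with zero error.
  • 4t: e_ss = 4/K_v with K_v=15/56 → 224/15.
Total e_ss = 224/15.

224/15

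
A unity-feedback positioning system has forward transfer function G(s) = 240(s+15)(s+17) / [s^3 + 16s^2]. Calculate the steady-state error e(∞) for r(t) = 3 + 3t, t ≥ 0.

0

Factoring s^2 from the denominator leaves a polynomial with constant term 16, so the system is type 2. Taking each input component in turn:
  • 3: tracked with zero error.
  • 3t: tracked with zero error.
Total e_ss = 0.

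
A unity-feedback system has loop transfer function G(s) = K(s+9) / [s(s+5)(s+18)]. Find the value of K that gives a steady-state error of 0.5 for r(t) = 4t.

System type = 1 (one pole at s=0).
K_v = lim_{s→0} s·G(s) = K·9 / (5·18) = 0.1·K.
e_ss = 4/K_v = 0.5 ⇒ K_v = 8 ⇒ K = 8/0.1 = 80.

80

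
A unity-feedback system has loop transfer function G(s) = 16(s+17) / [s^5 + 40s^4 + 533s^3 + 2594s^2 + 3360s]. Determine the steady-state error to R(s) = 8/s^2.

Factoring s from the denominator leaves a polynomial with constant term 3360, so the system is type 1.
K_v = lim_{s→0} s·G(s) = 16·17 / 3360 = 17/210.
e_ss = 8/K_v = 8/(17/210) = 1680/17.

1680/17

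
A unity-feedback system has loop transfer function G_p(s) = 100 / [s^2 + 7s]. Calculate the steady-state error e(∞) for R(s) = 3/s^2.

0.21

Lowest-order denominator term is 7s, so the open loop has 1 pole at the origin → type 1 system.
K_v = lim_{s→0} s·G_p(s) = 100 / 7 = 100/7.
e_ss = 3/K_v = 3/(100/7) = 0.21.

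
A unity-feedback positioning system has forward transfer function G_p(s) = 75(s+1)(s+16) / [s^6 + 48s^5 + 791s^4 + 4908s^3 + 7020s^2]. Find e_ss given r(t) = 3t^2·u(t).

Factoring s^2 from the denominator leaves a polynomial with constant term 7020, so the system is type 2.
K_a = lim_{s→0} s^2·G_p(s) = 75·1·16 / 7020 = 20/117.
r(t) = 3t^2 gives R(s) = 6/s^3.
e_ss = 6/K_a = 6/(20/117) = 35.1.

35.1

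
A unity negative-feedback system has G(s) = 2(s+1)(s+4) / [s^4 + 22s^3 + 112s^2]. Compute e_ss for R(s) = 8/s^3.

The denominator has no term below 112s^2 — 2 poles at s=0, type 2.
K_a = lim_{s→0} s^2·G(s) = 2·1·4 / 112 = 1/14.
r(t) = 4t^2 gives R(s) = 8/s^3.
e_ss = 8/K_a = 8/(1/14) = 112.

112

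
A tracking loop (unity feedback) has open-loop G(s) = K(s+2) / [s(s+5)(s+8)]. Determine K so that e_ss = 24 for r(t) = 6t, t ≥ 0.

5

G(s) has one factor of s in the denominator, so the system is type 1.
K_v = lim_{s→0} s·G(s) = K·2 / (5·8) = 0.05·K.
e_ss = 6/K_v = 24 ⇒ K_v = 0.25 ⇒ K = 0.25/0.05 = 5.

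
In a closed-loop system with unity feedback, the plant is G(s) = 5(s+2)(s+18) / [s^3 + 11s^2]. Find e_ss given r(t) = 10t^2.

11/9

Factoring s^2 from the denominator leaves a polynomial with constant term 11, so the system is type 2.
K_a = lim_{s→0} s^2·G(s) = 5·2·18 / 11 = 180/11.
r(t) = 10t^2 gives R(s) = 20/s^3.
e_ss = 20/K_a = 20/(180/11) = 11/9.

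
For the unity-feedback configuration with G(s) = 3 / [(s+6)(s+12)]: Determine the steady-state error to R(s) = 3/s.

The open loop has no poles at the origin → type 0 system.
K_p = lim_{s→0} G(s) = 3 / (6·12) = 1/24.
e_ss = 3/(1 + K_p) = 3/(25/24) = 2.88.

2.88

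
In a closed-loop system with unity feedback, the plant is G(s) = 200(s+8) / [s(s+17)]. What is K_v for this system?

System type = 1 (one pole at s=0).
K_v = lim_{s→0} s·G(s) = 200·8 / (17) = 1600/17.

1600/17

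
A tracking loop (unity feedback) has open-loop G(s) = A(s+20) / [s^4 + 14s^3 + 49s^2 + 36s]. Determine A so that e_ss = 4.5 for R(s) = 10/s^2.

The denominator has no term below 36s — 1 pole at s=0, type 1.
K_v = lim_{s→0} s·G(s) = A·20 / 36 = (5/9)·A.
e_ss = 10/K_v = 4.5 ⇒ K_v = 20/9 ⇒ A = (20/9)/(5/9) = 4.

4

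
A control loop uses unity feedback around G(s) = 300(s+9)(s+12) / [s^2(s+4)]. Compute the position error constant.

infinity

K_p = lim_{s→0} G(s); with 2 poles at the origin the limit diverges, so K_p = ∞.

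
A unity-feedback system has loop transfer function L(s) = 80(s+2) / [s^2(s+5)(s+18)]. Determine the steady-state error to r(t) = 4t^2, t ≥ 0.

The open loop has two poles at the origin → type 2 system.
K_a = lim_{s→0} s^2·L(s) = 80·2 / (5·18) = 16/9.
r(t) = 4t^2 gives R(s) = 8/s^3.
e_ss = 8/K_a = 8/(16/9) = 4.5.

4.5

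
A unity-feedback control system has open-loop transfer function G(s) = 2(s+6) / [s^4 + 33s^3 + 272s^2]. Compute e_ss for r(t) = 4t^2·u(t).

Lowest-order denominator term is 272s^2, so the open loop has 2 poles at the origin → type 2 system.
K_a = lim_{s→0} s^2·G(s) = 2·6 / 272 = 3/68.
r(t) = 4t^2 gives R(s) = 8/s^3.
e_ss = 8/K_a = 8/(3/68) = 544/3.

544/3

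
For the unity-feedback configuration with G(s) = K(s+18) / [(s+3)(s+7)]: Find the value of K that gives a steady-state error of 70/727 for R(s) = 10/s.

System type = 0 (no poles at s=0).
K_p = lim_{s→0} G(s) = K·18 / (3·7) = (6/7)·K.
e_ss = 10/(1 + K_p) = 70/727 ⇒ 1 + (6/7)·K = 727/7 ⇒ K = 120.

120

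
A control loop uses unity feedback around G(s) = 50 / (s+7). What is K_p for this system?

No free integrators in G(s): this is a type 0 system.
K_p = lim_{s→0} G(s) = 50 / (7) = 50/7.

50/7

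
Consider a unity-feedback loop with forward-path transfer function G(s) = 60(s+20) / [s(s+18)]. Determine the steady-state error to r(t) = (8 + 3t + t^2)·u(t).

infinity

G(s) has one factor of s in the denominator, so the system is type 1. Taking each input component in turn:
  • 8: tracked with zero error.
  • 3t: e_ss = 3/K_v with K_v=200/3 → 0.045.
  • t^2: a type-1 system cannot track it, e_ss → ∞.
The unbounded component dominates.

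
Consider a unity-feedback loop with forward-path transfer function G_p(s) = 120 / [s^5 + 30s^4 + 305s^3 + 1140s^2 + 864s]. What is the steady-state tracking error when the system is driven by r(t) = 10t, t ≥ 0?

Factoring s from the denominator leaves a polynomial with constant term 864, so the system is type 1.
K_v = lim_{s→0} s·G_p(s) = 120 / 864 = 5/36.
e_ss = 10/K_v = 10/(5/36) = 72.

72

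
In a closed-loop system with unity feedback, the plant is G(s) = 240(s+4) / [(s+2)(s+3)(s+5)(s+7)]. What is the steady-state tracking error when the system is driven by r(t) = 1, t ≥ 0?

G(s) has no factors of s in the denominator, so the system is type 0.
K_p = lim_{s→0} G(s) = 240·4 / (2·3·5·7) = 32/7.
e_ss = 1/(1 + K_p) = 1/(39/7) = 7/39.

7/39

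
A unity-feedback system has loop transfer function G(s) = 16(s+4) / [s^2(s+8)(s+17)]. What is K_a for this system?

The open loop has two poles at the origin → type 2 system.
K_a = lim_{s→0} s^2·G(s) = 16·4 / (8·17) = 8/17.

8/17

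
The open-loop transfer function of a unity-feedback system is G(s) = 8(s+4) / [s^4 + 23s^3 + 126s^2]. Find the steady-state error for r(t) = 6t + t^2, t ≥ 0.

7.875

Lowest-order denominator term is 126s^2, so the open loop has 2 poles at the origin → type 2 system. By superposition:
  • 6t: tracked with zero error.
  • t^2: e_ss = 2/K_a with K_a=16/63 → 7.875.
Total e_ss = 7.875.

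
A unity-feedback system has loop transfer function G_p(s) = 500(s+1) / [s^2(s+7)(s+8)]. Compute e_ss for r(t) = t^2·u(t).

0.224

System type = 2 (two poles at s=0).
K_a = lim_{s→0} s^2·G_p(s) = 500·1 / (7·8) = 125/14.
r(t) = t^2 gives R(s) = 2/s^3.
e_ss = 2/K_a = 2/(125/14) = 0.224.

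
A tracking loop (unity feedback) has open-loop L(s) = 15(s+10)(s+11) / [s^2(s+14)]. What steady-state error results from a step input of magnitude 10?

System type = 2 (two poles at s=0).
A type-2 system has K_p = ∞, so it tracks a step input with zero steady-state error.

0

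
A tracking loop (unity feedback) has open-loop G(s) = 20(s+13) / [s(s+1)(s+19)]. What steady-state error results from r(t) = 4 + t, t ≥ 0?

19/260

One free integrator in G(s): this is a type 1 system. Treating each term separately:
  • 4: tracked with zero error.
  • t: e_ss = 1/K_v with K_v=260/19 → 19/260.
Total e_ss = 19/260.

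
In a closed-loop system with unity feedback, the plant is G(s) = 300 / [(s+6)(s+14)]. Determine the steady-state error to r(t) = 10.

2.1875

System type = 0 (no poles at s=0).
K_p = lim_{s→0} G(s) = 300 / (6·14) = 25/7.
e_ss = 10/(1 + K_p) = 10/(32/7) = 2.1875.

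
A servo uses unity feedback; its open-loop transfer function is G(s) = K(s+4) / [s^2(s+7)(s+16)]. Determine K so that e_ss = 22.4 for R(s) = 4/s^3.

Two free integrators in G(s): this is a type 2 system.
K_a = lim_{s→0} s^2·G(s) = K·4 / (7·16) = (1/28)·K.
e_ss = 4/K_a = 22.4 ⇒ K_a = 5/28 ⇒ K = (5/28)/(1/28) = 5.

5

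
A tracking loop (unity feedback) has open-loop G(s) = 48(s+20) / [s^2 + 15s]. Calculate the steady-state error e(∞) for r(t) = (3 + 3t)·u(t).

Lowest-order denominator term is 15s, so the open loop has 1 pole at the origin → type 1 system. Treating each term separately:
  • 3: tracked with zero error.
  • 3t: e_ss = 3/K_v with K_v=64 → 3/64.
Total e_ss = 3/64.

3/64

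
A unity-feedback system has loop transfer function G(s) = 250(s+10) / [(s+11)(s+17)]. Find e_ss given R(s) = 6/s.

1122/2687

System type = 0 (no poles at s=0).
K_p = lim_{s→0} G(s) = 250·10 / (11·17) = 2500/187.
e_ss = 6/(1 + K_p) = 6/(2687/187) = 1122/2687.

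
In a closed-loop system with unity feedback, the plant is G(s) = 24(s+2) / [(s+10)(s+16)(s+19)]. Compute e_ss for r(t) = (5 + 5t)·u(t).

No free integrators in G(s): this is a type 0 system. By superposition:
  • 5: e_ss = 5/(1+K_p) with K_p=3/190 → 950/193.
  • 5t: a type-0 system cannot track it, e_ss → ∞.
The unbounded component dominates.

infinity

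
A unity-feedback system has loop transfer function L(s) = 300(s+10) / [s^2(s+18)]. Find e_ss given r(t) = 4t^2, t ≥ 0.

The open loop has two poles at the origin → type 2 system.
K_a = lim_{s→0} s^2·L(s) = 300·10 / (18) = 500/3.
r(t) = 4t^2 gives R(s) = 8/s^3.
e_ss = 8/K_a = 8/(500/3) = 0.048.

0.048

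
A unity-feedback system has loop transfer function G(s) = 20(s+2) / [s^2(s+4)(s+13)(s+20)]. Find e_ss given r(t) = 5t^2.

System type = 2 (two poles at s=0).
K_a = lim_{s→0} s^2·G(s) = 20·2 / (4·13·20) = 1/26.
r(t) = 5t^2 gives R(s) = 10/s^3.
e_ss = 10/K_a = 10/(1/26) = 260.

260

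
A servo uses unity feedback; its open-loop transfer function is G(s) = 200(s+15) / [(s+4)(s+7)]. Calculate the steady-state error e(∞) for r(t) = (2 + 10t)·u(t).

System type = 0 (no poles at s=0). Taking each input component in turn:
  • 2: e_ss = 2/(1+K_p) with K_p=750/7 → 14/757.
  • 10t: a type-0 system cannot track it, e_ss → ∞.
The unbounded component dominates.

infinity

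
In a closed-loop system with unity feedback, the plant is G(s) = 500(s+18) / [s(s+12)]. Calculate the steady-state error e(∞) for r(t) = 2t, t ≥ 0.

1/375

G(s) has one factor of s in the denominator, so the system is type 1.
K_v = lim_{s→0} s·G(s) = 500·18 / (12) = 750.
e_ss = 2/K_v = 2/750 = 1/375.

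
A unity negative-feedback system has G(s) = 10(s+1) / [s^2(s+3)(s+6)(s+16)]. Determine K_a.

5/144

Two free integrators in G(s): this is a type 2 system.
K_a = lim_{s→0} s^2·G(s) = 10·1 / (3·6·16) = 5/144.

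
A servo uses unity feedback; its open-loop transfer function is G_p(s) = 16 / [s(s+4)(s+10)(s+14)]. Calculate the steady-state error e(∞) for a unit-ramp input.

35

G_p(s) has one factor of s in the denominator, so the system is type 1.
K_v = lim_{s→0} s·G_p(s) = 16 / (4·10·14) = 1/35.
e_ss = 1/K_v = 1/(1/35) = 35.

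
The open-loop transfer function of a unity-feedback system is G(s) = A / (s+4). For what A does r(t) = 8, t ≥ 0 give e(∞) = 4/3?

System type = 0 (no poles at s=0).
K_p = lim_{s→0} G(s) = A / (4) = 0.25·A.
e_ss = 8/(1 + K_p) = 4/3 ⇒ 1 + 0.25·A = 6 ⇒ A = 20.

20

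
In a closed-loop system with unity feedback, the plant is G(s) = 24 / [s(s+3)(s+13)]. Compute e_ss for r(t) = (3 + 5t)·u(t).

8.125

G(s) has one factor of s in the denominator, so the system is type 1. Taking each input component in turn:
  • 3: tracked with zero error.
  • 5t: e_ss = 5/K_v with K_v=8/13 → 8.125.
Total e_ss = 8.125.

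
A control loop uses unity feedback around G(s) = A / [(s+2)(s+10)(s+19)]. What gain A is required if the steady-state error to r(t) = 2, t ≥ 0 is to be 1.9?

The open loop has no poles at the origin → type 0 system.
K_p = lim_{s→0} G(s) = A / (2·10·19) = (1/380)·A.
e_ss = 2/(1 + K_p) = 1.9 ⇒ 1 + (1/380)·A = 20/19 ⇒ A = 20.

20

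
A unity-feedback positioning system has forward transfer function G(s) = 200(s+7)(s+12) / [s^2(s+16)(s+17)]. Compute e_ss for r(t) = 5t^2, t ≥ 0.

System type = 2 (two poles at s=0).
K_a = lim_{s→0} s^2·G(s) = 200·7·12 / (16·17) = 1050/17.
r(t) = 5t^2 gives R(s) = 10/s^3.
e_ss = 10/K_a = 10/(1050/17) = 17/105.

17/105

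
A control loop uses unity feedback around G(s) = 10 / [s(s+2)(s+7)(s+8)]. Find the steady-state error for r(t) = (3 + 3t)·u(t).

33.6

G(s) has one factor of s in the denominator, so the system is type 1. By superposition:
  • 3: tracked with zero error.
  • 3t: e_ss = 3/K_v with K_v=5/56 → 33.6.
Total e_ss = 33.6.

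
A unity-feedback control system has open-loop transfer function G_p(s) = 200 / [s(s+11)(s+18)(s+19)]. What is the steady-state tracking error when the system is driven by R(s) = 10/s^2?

188.1

One free integrator in G_p(s): this is a type 1 system.
K_v = lim_{s→0} s·G_p(s) = 200 / (11·18·19) = 100/1881.
e_ss = 10/K_v = 10/(100/1881) = 188.1.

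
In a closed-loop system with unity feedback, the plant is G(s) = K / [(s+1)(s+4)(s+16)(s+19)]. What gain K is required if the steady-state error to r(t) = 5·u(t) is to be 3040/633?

System type = 0 (no poles at s=0).
K_p = lim_{s→0} G(s) = K / (1·4·16·19) = (1/1216)·K.
e_ss = 5/(1 + K_p) = 3040/633 ⇒ 1 + (1/1216)·K = 633/608 ⇒ K = 50.

50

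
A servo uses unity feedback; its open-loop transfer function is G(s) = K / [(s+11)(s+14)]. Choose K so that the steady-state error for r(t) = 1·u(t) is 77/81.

No free integrators in G(s): this is a type 0 system.
K_p = lim_{s→0} G(s) = K / (11·14) = (1/154)·K.
e_ss = 1/(1 + K_p) = 77/81 ⇒ 1 + (1/154)·K = 81/77 ⇒ K = 8.

8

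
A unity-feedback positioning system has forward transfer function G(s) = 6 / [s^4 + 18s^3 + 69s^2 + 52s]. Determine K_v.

3/26

Lowest-order denominator term is 52s, so the open loop has 1 pole at the origin → type 1 system.
K_v = lim_{s→0} s·G(s) = 6 / 52 = 3/26.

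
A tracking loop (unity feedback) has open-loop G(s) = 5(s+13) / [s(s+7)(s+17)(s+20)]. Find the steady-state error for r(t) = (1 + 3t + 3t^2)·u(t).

infinity

One free integrator in G(s): this is a type 1 system. Taking each input component in turn:
  • 1: tracked with zero error.
  • 3t: e_ss = 3/K_v with K_v=13/476 → 1428/13.
  • 3t^2: a type-1 system cannot track it, e_ss → ∞.
The unbounded component dominates.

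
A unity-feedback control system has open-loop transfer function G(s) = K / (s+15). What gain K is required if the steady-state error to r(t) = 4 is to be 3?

5

G(s) has no factors of s in the denominator, so the system is type 0.
K_p = lim_{s→0} G(s) = K / (15) = (1/15)·K.
e_ss = 4/(1 + K_p) = 3 ⇒ 1 + (1/15)·K = 4/3 ⇒ K = 5.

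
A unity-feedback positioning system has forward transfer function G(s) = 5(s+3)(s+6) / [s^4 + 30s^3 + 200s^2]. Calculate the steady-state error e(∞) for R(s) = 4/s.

0

The denominator has no term below 200s^2 — 2 poles at s=0, type 2.
K_p = ∞ for a type-2 system; e_ss to a step is zero.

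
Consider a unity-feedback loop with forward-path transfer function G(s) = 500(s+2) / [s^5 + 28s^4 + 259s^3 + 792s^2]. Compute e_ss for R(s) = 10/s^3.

7.92

The denominator has no term below 792s^2 — 2 poles at s=0, type 2.
K_a = lim_{s→0} s^2·G(s) = 500·2 / 792 = 125/99.
r(t) = 5t^2 gives R(s) = 10/s^3.
e_ss = 10/K_a = 10/(125/99) = 7.92.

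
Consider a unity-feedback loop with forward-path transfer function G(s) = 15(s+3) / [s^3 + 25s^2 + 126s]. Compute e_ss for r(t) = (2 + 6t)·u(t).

16.8

Factoring s from the denominator leaves a polynomial with constant term 126, so the system is type 1. Taking each input component in turn:
  • 2: tracked with zero error.
  • 6t: e_ss = 6/K_v with K_v=5/14 → 16.8.
Total e_ss = 16.8.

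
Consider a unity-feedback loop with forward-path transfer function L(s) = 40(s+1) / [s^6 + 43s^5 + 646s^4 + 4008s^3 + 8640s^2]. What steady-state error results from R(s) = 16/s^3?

3456

The denominator has no term below 8640s^2 — 2 poles at s=0, type 2.
K_a = lim_{s→0} s^2·L(s) = 40·1 / 8640 = 1/216.
r(t) = 8t^2 gives R(s) = 16/s^3.
e_ss = 16/K_a = 16/(1/216) = 3456.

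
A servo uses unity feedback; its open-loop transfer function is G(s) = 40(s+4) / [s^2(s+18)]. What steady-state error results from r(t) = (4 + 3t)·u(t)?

0

The open loop has two poles at the origin → type 2 system. Treating each term separately:
  • 4: tracked with zero error.
  • 3t: tracked with zero error.
Total e_ss = 0.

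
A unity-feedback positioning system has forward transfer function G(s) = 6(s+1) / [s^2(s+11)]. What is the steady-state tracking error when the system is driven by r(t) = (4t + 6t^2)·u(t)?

22

Two free integrators in G(s): this is a type 2 system. Taking each input component in turn:
  • 4t: tracked with zero error.
  • 6t^2: e_ss = 12/K_a with K_a=6/11 → 22.
Total e_ss = 22.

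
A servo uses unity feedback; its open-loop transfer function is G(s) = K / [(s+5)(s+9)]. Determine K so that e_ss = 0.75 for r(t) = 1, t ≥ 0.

15

No free integrators in G(s): this is a type 0 system.
K_p = lim_{s→0} G(s) = K / (5·9) = (1/45)·K.
e_ss = 1/(1 + K_p) = 0.75 ⇒ 1 + (1/45)·K = 4/3 ⇒ K = 15.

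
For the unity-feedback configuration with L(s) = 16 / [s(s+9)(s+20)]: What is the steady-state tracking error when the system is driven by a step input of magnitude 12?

0

One free integrator in L(s): this is a type 1 system.
K_p = ∞ for a type-1 system; e_ss to a step is zero.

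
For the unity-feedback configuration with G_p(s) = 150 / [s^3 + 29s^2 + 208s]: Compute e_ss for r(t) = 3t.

Factoring s from the denominator leaves a polynomial with constant term 208, so the system is type 1.
K_v = lim_{s→0} s·G_p(s) = 150 / 208 = 75/104.
e_ss = 3/K_v = 3/(75/104) = 4.16.

4.16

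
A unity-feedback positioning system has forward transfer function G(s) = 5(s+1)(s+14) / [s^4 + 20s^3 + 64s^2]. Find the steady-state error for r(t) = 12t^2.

The denominator has no term below 64s^2 — 2 poles at s=0, type 2.
K_a = lim_{s→0} s^2·G(s) = 5·1·14 / 64 = 35/32.
r(t) = 12t^2 gives R(s) = 24/s^3.
e_ss = 24/K_a = 24/(35/32) = 768/35.

768/35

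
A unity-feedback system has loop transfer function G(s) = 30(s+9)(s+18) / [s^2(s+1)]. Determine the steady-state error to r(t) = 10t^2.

System type = 2 (two poles at s=0).
K_a = lim_{s→0} s^2·G(s) = 30·9·18 / (1) = 4860.
r(t) = 10t^2 gives R(s) = 20/s^3.
e_ss = 20/K_a = 20/4860 = 1/243.

1/243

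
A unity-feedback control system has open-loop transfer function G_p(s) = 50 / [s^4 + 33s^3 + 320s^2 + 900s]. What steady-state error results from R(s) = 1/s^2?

18

The denominator has no term below 900s — 1 pole at s=0, type 1.
K_v = lim_{s→0} s·G_p(s) = 50 / 900 = 1/18.
e_ss = 1/K_v = 1/(1/18) = 18.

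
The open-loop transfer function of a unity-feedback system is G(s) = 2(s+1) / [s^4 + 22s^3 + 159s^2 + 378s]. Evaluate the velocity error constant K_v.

The denominator has no term below 378s — 1 pole at s=0, type 1.
K_v = lim_{s→0} s·G(s) = 2·1 / 378 = 1/189.

1/189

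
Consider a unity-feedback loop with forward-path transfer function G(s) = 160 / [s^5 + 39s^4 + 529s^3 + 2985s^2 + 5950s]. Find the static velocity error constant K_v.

The denominator has no term below 5950s — 1 pole at s=0, type 1.
K_v = lim_{s→0} s·G(s) = 160 / 5950 = 16/595.

16/595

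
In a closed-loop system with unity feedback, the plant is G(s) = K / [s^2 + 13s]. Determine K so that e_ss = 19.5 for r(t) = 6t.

Factoring s from the denominator leaves a polynomial with constant term 13, so the system is type 1.
K_v = lim_{s→0} s·G(s) = K / 13 = (1/13)·K.
e_ss = 6/K_v = 19.5 ⇒ K_v = 4/13 ⇒ K = (4/13)/(1/13) = 4.

4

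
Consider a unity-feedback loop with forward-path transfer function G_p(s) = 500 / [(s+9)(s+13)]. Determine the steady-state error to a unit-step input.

System type = 0 (no poles at s=0).
K_p = lim_{s→0} G_p(s) = 500 / (9·13) = 500/117.
e_ss = 1/(1 + K_p) = 1/(617/117) = 117/617.

117/617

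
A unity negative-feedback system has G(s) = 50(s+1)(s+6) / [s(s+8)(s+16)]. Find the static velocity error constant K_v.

75/32

One free integrator in G(s): this is a type 1 system.
K_v = lim_{s→0} s·G(s) = 50·1·6 / (8·16) = 75/32.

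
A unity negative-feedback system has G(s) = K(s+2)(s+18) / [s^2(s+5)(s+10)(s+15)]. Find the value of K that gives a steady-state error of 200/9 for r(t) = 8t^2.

G(s) has two factors of s in the denominator, so the system is type 2.
K_a = lim_{s→0} s^2·G(s) = K·2·18 / (5·10·15) = 0.048·K.
e_ss = 16/K_a = 200/9 ⇒ K_a = 0.72 ⇒ K = 0.72/0.048 = 15.

15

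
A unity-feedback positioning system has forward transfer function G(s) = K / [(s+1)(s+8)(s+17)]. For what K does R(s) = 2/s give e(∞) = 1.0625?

G(s) has no factors of s in the denominator, so the system is type 0.
K_p = lim_{s→0} G(s) = K / (1·8·17) = (1/136)·K.
e_ss = 2/(1 + K_p) = 1.0625 ⇒ 1 + (1/136)·K = 32/17 ⇒ K = 120.

120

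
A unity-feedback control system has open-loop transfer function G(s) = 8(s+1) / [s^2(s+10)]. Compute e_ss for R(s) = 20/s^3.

Two free integrators in G(s): this is a type 2 system.
K_a = lim_{s→0} s^2·G(s) = 8·1 / (10) = 0.8.
r(t) = 10t^2 gives R(s) = 20/s^3.
e_ss = 20/K_a = 20/0.8 = 25.

25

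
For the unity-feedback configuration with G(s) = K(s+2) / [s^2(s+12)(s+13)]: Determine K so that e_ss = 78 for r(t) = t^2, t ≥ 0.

2

Two free integrators in G(s): this is a type 2 system.
K_a = lim_{s→0} s^2·G(s) = K·2 / (12·13) = (1/78)·K.
e_ss = 2/K_a = 78 ⇒ K_a = 1/39 ⇒ K = (1/39)/(1/78) = 2.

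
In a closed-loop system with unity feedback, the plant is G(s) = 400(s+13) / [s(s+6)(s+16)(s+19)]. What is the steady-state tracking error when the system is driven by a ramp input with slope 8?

912/325

The open loop has one pole at the origin → type 1 system.
K_v = lim_{s→0} s·G(s) = 400·13 / (6·16·19) = 325/114.
e_ss = 8/K_v = 8/(325/114) = 912/325.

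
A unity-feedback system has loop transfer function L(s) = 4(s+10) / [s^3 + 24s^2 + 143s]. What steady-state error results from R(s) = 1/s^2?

3.575

Lowest-order denominator term is 143s, so the open loop has 1 pole at the origin → type 1 system.
K_v = lim_{s→0} s·L(s) = 4·10 / 143 = 40/143.
e_ss = 1/K_v = 1/(40/143) = 3.575.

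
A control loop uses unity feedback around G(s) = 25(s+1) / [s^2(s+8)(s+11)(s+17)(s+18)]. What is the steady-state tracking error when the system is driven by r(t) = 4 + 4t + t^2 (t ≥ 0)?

2154.24

The open loop has two poles at the origin → type 2 system. Treating each term separately:
  • 4: tracked with zero error.
  • 4t: tracked with zero error.
  • t^2: e_ss = 2/K_a with K_a=25/26928 → 2154.24.
Total e_ss = 2154.24.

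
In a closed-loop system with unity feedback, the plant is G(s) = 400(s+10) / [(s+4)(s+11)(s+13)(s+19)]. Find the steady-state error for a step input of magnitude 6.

5434/1239

System type = 0 (no poles at s=0).
K_p = lim_{s→0} G(s) = 400·10 / (4·11·13·19) = 1000/2717.
e_ss = 6/(1 + K_p) = 6/(3717/2717) = 5434/1239.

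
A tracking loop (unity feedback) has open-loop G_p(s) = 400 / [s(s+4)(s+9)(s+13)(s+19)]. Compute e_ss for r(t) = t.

The open loop has one pole at the origin → type 1 system.
K_v = lim_{s→0} s·G_p(s) = 400 / (4·9·13·19) = 100/2223.
e_ss = 1/K_v = 1/(100/2223) = 22.23.

22.23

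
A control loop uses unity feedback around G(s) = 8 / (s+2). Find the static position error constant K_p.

G(s) has no factors of s in the denominator, so the system is type 0.
K_p = lim_{s→0} G(s) = 8 / (2) = 4.

4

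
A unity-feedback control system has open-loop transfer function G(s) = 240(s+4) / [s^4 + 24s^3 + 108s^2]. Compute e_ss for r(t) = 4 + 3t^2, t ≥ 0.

0.675

Factoring s^2 from the denominator leaves a polynomial with constant term 108, so the system is type 2. By superposition:
  • 4: tracked with zero error.
  • 3t^2: e_ss = 6/K_a with K_a=80/9 → 0.675.
Total e_ss = 0.675.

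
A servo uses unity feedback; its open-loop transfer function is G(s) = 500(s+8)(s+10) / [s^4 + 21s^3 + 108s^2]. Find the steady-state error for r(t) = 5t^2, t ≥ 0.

The denominator has no term below 108s^2 — 2 poles at s=0, type 2.
K_a = lim_{s→0} s^2·G(s) = 500·8·10 / 108 = 10000/27.
r(t) = 5t^2 gives R(s) = 10/s^3.
e_ss = 10/K_a = 10/(10000/27) = 0.027.

0.027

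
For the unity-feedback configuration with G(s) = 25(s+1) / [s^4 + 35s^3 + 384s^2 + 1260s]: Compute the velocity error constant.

5/252

Factoring s from the denominator leaves a polynomial with constant term 1260, so the system is type 1.
K_v = lim_{s→0} s·G(s) = 25·1 / 1260 = 5/252.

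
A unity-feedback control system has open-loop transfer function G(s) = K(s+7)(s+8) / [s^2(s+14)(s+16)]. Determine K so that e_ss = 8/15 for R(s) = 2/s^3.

The open loop has two poles at the origin → type 2 system.
K_a = lim_{s→0} s^2·G(s) = K·7·8 / (14·16) = 0.25·K.
e_ss = 2/K_a = 8/15 ⇒ K_a = 3.75 ⇒ K = 3.75/0.25 = 15.

15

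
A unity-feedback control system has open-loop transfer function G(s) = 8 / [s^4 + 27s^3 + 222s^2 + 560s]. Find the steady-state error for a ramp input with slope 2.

Factoring s from the denominator leaves a polynomial with constant term 560, so the system is type 1.
K_v = lim_{s→0} s·G(s) = 8 / 560 = 1/70.
e_ss = 2/K_v = 2/(1/70) = 140.

140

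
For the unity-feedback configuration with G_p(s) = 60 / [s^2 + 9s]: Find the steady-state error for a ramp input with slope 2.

Factoring s from the denominator leaves a polynomial with constant term 9, so the system is type 1.
K_v = lim_{s→0} s·G_p(s) = 60 / 9 = 20/3.
e_ss = 2/K_v = 2/(20/3) = 0.3.

0.3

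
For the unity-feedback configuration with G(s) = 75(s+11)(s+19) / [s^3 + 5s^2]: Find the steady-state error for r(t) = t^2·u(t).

The denominator has no term below 5s^2 — 2 poles at s=0, type 2.
K_a = lim_{s→0} s^2·G(s) = 75·11·19 / 5 = 3135.
r(t) = t^2 gives R(s) = 2/s^3.
e_ss = 2/K_a = 2/3135.

2/3135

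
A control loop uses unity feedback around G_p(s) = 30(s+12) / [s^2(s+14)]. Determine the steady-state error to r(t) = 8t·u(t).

G_p(s) has two factors of s in the denominator, so the system is type 2.
A type-2 system has K_v = ∞, so it tracks a ramp input with zero steady-state error.

0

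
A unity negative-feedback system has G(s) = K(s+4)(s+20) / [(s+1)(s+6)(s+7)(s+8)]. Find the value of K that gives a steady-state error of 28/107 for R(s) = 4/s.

60

No free integrators in G(s): this is a type 0 system.
K_p = lim_{s→0} G(s) = K·4·20 / (1·6·7·8) = (5/21)·K.
e_ss = 4/(1 + K_p) = 28/107 ⇒ 1 + (5/21)·K = 107/7 ⇒ K = 60.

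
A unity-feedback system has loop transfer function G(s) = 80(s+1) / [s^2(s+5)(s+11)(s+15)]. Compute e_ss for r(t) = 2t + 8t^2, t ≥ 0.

G(s) has two factors of s in the denominator, so the system is type 2. By superposition:
  • 2t: tracked with zero error.
  • 8t^2: e_ss = 16/K_a with K_a=16/165 → 165.
Total e_ss = 165.

165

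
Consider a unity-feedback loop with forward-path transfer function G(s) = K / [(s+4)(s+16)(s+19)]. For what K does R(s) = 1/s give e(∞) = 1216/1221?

5

System type = 0 (no poles at s=0).
K_p = lim_{s→0} G(s) = K / (4·16·19) = (1/1216)·K.
e_ss = 1/(1 + K_p) = 1216/1221 ⇒ 1 + (1/1216)·K = 1221/1216 ⇒ K = 5.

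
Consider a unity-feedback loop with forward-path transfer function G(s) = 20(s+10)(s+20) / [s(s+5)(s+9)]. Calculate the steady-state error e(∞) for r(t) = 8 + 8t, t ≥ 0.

One free integrator in G(s): this is a type 1 system. Treating each term separately:
  • 8: tracked with zero error.
  • 8t: e_ss = 8/K_v with K_v=800/9 → 0.09.
Total e_ss = 0.09.

0.09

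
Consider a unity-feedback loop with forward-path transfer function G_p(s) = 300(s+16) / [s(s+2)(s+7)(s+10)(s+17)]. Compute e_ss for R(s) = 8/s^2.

G_p(s) has one factor of s in the denominator, so the system is type 1.
K_v = lim_{s→0} s·G_p(s) = 300·16 / (2·7·10·17) = 240/119.
e_ss = 8/K_v = 8/(240/119) = 119/30.

119/30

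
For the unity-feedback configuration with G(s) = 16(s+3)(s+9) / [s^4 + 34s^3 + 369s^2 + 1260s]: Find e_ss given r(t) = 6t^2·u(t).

infinity

Lowest-order denominator term is 1260s, so the open loop has 1 pole at the origin → type 1 system.
K_a = lim_{s→0} s^2·G(s) = 0; the steady-state error to this parabolic input grows without bound.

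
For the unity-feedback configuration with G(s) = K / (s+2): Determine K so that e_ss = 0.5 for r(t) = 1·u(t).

The open loop has no poles at the origin → type 0 system.
K_p = lim_{s→0} G(s) = K / (2) = 0.5·K.
e_ss = 1/(1 + K_p) = 0.5 ⇒ 1 + 0.5·K = 2 ⇒ K = 2.

2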